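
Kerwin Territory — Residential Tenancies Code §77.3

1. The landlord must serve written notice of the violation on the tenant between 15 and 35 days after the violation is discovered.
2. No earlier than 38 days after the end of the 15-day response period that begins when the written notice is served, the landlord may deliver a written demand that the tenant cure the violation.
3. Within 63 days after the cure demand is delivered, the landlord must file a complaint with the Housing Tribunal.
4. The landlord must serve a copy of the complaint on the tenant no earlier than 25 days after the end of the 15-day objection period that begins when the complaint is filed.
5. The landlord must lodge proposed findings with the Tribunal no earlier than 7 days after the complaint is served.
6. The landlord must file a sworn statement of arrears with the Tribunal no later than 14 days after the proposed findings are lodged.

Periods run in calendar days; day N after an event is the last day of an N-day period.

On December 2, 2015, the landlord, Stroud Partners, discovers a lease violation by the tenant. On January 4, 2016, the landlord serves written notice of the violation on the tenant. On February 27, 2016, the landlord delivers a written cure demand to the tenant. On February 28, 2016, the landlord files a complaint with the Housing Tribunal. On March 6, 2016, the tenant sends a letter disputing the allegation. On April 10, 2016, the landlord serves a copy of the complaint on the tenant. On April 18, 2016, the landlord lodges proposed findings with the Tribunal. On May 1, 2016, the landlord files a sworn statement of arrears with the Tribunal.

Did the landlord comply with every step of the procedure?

Yes

Step 1 — 15 and 35 days from December 2, 2015 (when the violation is discovered) are December 17, 2015 and January 6, 2016 respectively; done January 4, 2016, which is between those dates.
Step 2 — must wait 38 days from January 19, 2016 (end of the 15-day response period, which began when the written notice is served on January 4, 2016), so not before February 26, 2016; February 27, 2016 is on or after that date.
Step 3 — counting 63 days from February 27, 2016 (when the cure demand is delivered) gives a deadline of April 30, 2016; February 28, 2016 is within that limit.
Step 4 — must wait 25 days from March 14, 2016 (end of the 15-day objection period, which began when the complaint is filed on February 28, 2016), so not before April 8, 2016; April 10, 2016 is on or after that date.
Step 5 — must wait 7 days from April 10, 2016 (when the complaint is served), so not before April 17, 2016; done April 18, 2016, after the minimum wait.
Step 6 — counting 14 days from April 18, 2016 (when the proposed findings are lodged) gives a deadline of May 2, 2016; completed May 1, 2016, before the deadline.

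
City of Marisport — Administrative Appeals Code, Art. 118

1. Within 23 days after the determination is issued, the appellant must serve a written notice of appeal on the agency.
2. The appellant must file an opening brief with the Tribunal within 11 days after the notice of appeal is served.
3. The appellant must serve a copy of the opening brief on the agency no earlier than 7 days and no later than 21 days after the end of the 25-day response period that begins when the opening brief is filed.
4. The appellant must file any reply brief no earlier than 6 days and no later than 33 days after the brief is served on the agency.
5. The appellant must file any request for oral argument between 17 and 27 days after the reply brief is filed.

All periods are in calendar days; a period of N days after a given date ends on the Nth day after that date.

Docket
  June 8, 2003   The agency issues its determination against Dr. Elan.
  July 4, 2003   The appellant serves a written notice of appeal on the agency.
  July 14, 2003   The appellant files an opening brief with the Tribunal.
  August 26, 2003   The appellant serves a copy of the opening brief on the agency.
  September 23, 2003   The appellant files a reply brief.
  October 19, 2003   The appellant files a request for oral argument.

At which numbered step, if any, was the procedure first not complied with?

Step 1 — counting 23 days from June 8, 2003 (when the determination is issued) gives a deadline of July 1, 2003; not done until July 4, 2003, 3 days after the deadline.
No need to go further; step 1 was not satisfied.

Step 1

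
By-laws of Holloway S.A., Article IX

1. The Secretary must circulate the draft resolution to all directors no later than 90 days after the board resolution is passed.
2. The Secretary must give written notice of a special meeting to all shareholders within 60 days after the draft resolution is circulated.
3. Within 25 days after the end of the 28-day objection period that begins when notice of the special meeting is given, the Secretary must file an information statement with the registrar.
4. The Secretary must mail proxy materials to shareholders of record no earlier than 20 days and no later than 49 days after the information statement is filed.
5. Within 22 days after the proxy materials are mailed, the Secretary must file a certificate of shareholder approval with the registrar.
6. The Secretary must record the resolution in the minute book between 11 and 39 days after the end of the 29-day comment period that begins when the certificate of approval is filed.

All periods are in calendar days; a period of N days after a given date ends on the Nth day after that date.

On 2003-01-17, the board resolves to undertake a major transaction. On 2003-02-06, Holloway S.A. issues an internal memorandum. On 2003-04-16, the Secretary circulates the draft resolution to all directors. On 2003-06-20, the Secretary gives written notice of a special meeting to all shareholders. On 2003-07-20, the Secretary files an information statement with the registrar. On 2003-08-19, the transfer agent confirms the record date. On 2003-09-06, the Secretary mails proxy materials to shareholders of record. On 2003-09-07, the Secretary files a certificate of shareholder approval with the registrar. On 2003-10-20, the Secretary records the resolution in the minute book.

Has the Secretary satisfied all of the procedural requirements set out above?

No

(1) due by 2003-01-17 + 90 days = 2003-04-17; completed 2003-04-16, before the deadline.
(2) due by 2003-04-16 + 60 days = 2003-06-15; not done until 2003-06-20, 5 days after the deadline.
No need to go further; step 2 was not satisfied.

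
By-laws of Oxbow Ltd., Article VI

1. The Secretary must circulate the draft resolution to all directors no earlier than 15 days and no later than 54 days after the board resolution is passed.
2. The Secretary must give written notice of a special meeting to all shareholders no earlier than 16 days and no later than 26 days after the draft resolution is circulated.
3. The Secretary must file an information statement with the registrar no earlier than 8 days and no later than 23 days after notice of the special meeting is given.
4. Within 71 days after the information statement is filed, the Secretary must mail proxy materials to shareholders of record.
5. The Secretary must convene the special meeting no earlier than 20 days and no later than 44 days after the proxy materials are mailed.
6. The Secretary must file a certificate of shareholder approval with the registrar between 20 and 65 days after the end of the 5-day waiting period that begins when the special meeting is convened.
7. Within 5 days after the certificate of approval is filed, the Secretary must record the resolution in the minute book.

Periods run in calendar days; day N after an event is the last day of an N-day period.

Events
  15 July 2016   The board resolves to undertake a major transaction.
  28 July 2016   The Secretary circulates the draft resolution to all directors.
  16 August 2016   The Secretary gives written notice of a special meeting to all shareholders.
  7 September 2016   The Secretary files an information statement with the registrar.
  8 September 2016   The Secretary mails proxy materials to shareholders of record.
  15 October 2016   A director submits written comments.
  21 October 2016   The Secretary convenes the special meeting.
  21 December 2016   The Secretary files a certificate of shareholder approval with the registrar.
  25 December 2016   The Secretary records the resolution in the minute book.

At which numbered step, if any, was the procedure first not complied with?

Step 1 — 15 and 54 days from 15 July 2016 (when the board resolution is passed) are 30 July 2016 and 7 September 2016 respectively; 28 July 2016 is 2 days too early.

Step 1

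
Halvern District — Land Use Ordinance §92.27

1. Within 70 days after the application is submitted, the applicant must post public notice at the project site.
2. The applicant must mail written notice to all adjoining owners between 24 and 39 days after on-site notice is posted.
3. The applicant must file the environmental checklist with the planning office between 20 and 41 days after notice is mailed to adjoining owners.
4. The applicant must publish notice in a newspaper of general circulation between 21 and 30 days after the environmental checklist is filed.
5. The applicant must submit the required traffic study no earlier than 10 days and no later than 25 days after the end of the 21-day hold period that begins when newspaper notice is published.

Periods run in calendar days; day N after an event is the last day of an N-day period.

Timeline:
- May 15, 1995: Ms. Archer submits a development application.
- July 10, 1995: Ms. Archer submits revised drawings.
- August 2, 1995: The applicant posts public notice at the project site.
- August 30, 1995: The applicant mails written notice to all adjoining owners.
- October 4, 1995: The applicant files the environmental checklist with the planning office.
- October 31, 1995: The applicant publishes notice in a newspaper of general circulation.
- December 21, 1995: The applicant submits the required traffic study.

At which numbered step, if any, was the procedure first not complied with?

(1) due by May 15, 1995 + 70 days = July 24, 1995; August 2, 1995 misses that deadline by 9 days.

Step 1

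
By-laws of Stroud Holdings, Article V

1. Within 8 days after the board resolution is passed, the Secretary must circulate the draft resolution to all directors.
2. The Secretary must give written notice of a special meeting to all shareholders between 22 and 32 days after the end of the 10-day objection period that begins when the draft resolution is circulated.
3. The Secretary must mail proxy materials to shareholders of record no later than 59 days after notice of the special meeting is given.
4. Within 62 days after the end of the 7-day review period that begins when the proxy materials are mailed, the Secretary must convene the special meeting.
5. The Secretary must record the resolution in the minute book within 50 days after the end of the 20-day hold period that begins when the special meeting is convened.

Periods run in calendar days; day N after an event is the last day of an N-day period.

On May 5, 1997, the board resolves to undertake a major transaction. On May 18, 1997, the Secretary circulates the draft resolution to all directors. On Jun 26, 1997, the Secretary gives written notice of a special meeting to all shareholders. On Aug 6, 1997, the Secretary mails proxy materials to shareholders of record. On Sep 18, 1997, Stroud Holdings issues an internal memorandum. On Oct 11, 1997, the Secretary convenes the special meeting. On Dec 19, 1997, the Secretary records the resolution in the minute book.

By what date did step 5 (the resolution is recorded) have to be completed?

Dec 20, 1997

The special meeting is convened on Oct 11, 1997; the 20-day hold period therefore ends Oct 31, 1997, and step 5 runs from that date. 50 days after Oct 31, 1997 is Dec 20, 1997.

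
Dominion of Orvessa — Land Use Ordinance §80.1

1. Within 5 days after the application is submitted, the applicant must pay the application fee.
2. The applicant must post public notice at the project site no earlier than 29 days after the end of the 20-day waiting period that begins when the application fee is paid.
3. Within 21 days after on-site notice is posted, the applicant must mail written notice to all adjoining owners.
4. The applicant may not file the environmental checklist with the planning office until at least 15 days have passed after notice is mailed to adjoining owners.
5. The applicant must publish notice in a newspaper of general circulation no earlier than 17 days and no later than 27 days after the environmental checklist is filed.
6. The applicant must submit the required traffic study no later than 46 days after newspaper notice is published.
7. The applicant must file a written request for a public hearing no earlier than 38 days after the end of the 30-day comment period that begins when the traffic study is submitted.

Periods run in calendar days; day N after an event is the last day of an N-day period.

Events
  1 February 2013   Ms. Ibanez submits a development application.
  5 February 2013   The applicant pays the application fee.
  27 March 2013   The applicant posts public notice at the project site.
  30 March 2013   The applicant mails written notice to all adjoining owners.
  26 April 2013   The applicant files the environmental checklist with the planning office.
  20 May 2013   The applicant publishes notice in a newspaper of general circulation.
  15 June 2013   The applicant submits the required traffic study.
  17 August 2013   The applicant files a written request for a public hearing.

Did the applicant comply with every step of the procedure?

(1) due by 1 February 2013 + 5 days = 6 February 2013; done 5 February 2013 — timely.
(2) permitted from 25 February 2013 + 29 days = 26 March 2013 onward; done 27 March 2013, after the minimum wait.
(3) due by 27 March 2013 + 21 days = 17 April 2013; done 30 March 2013 — timely.
(4) permitted from 30 March 2013 + 15 days = 14 April 2013 onward; done 26 April 2013 — permitted.
(5) the permitted window runs from 26 April 2013 + 17 = 13 May 2013 to 26 April 2013 + 27 = 23 May 2013; done 20 May 2013, which is between those dates.
(6) due by 20 May 2013 + 46 days = 5 July 2013; completed 15 June 2013, before the deadline.
(7) permitted from 15 July 2013 + 38 days = 22 August 2013 onward; 17 August 2013 is 5 days before the earliest permitted date.
The analysis stops there.

No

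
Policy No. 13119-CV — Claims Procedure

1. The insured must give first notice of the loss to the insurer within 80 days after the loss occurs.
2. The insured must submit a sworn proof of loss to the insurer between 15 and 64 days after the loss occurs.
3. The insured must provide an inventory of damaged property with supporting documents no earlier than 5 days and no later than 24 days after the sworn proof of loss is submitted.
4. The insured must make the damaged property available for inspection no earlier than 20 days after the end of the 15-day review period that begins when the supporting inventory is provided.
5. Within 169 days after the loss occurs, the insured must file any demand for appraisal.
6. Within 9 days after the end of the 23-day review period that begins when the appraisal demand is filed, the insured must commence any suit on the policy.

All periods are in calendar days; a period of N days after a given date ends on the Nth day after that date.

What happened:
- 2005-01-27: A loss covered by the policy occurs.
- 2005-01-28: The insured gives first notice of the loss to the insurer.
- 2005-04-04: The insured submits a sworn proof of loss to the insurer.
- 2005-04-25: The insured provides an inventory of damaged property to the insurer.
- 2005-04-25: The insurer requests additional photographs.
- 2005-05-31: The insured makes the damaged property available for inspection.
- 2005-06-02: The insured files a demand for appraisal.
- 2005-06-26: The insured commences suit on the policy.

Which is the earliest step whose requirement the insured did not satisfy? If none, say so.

Step 1 — counting 80 days from 2005-01-27 (when the loss occurs) gives a deadline of 2005-04-17; completed 2005-01-28, before the deadline.
Step 2 — 15 and 64 days from 2005-01-27 (when the loss occurs) are 2005-02-11 and 2005-04-01 respectively; done 2005-04-04 — 3 days after the window closed.

Step 2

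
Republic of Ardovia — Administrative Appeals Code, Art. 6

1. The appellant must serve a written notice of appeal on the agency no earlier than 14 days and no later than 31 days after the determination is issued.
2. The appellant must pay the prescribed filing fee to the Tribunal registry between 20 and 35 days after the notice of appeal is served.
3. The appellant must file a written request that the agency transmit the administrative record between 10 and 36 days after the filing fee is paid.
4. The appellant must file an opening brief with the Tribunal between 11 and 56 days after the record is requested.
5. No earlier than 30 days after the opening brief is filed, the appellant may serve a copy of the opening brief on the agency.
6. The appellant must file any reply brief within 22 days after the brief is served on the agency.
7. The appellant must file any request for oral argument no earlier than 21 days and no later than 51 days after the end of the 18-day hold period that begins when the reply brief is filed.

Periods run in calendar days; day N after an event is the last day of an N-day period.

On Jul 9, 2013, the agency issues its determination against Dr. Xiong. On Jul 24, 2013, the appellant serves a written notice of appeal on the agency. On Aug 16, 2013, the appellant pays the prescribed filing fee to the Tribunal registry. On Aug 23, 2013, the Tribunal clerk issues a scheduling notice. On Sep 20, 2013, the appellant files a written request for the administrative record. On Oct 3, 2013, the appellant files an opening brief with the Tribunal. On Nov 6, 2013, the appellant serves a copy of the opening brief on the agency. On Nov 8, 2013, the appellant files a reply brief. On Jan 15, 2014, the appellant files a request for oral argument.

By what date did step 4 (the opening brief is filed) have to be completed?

Step 4 runs from Sep 20, 2013, when the record is requested. The window is 11–56 days after Sep 20, 2013; it closes on Nov 15, 2013.

Nov 15, 2013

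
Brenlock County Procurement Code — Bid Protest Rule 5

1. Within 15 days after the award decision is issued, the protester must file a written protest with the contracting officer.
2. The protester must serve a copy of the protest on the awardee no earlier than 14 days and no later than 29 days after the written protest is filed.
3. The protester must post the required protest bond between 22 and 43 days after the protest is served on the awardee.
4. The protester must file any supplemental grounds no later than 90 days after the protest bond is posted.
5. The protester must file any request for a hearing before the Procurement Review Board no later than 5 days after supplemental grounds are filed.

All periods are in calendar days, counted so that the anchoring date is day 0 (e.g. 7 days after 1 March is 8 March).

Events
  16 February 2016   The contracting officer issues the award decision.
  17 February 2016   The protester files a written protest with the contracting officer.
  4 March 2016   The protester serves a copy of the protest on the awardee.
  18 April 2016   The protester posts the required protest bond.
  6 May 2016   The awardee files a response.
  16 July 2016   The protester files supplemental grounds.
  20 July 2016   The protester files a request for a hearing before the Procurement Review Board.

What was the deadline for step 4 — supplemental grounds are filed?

17 July 2016

Step 4 runs from 18 April 2016, when the protest bond is posted. 90 days after 18 April 2016 is 17 July 2016.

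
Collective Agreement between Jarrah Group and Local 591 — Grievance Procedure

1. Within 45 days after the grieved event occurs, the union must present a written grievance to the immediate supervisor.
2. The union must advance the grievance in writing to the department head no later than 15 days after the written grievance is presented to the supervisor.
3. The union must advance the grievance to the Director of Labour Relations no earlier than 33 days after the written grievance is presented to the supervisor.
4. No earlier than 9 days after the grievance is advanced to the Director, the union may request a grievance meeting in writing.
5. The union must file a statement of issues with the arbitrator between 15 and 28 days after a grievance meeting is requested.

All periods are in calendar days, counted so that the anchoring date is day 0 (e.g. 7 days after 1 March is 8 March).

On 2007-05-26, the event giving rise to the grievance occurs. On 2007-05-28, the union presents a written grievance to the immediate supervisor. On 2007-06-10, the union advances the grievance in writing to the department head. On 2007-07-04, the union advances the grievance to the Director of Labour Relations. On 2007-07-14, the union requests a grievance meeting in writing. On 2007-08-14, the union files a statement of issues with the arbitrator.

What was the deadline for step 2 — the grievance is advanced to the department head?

2007-06-12

Step 2 runs from 2007-05-28, when the written grievance is presented to the supervisor. 15 days after 2007-05-28 is 2007-06-12.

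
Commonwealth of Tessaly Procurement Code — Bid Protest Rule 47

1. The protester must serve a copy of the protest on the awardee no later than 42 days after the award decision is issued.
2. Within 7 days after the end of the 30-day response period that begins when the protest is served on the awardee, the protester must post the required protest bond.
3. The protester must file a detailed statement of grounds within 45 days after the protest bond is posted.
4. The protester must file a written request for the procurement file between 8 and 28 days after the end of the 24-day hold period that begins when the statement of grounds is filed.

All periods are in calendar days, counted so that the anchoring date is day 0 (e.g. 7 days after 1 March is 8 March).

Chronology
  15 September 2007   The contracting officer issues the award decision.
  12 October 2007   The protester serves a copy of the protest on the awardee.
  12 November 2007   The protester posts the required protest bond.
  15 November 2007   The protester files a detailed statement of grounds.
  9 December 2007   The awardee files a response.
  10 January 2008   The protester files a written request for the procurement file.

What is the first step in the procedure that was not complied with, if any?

Step 1: 42 days after 15 September 2007 (when the award decision is issued) is 27 October 2007; completed 12 October 2007, before the deadline.
Step 2: 7 days after 11 November 2007 (end of the 30-day response period, which began when the protest is served on the awardee on 12 October 2007) is 18 November 2007; 12 November 2007 is within that limit.
Step 3: 45 days after 12 November 2007 (when the protest bond is posted) is 27 December 2007; completed 15 November 2007, before the deadline.
Step 4: the window is 8–28 days after 9 December 2007 (end of the 24-day hold period, which began when the statement of grounds is filed on 15 November 2007), so 17 December 2007 through 6 January 2008; done 10 January 2008 — 4 days after the window closed.

Step 4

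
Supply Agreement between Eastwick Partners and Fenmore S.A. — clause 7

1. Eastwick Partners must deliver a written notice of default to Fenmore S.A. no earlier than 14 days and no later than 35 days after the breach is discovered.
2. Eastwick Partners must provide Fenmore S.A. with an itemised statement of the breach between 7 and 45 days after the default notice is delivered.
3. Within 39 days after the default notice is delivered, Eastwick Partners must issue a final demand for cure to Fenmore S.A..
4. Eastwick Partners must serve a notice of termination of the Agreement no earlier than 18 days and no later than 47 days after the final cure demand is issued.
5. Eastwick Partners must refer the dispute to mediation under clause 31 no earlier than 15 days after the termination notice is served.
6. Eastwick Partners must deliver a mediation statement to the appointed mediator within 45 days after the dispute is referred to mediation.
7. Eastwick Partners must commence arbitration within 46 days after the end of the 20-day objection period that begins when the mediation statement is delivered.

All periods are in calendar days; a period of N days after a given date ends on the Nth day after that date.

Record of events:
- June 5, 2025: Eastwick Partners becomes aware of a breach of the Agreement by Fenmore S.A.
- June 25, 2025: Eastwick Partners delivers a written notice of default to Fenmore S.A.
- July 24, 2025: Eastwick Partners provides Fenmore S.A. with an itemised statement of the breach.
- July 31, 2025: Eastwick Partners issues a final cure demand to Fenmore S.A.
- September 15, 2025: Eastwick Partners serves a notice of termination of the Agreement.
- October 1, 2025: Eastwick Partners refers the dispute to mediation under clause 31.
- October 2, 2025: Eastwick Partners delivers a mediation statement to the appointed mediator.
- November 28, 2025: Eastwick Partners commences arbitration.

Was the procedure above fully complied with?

Step 1: the window is 14–35 days after June 5, 2025 (when the breach is discovered), so June 19, 2025 through July 10, 2025; done June 25, 2025, which is between those dates.
Step 2: the window is 7–45 days after June 25, 2025 (when the default notice is delivered), so July 2, 2025 through August 9, 2025; done July 24, 2025, which is between those dates.
Step 3: 39 days after June 25, 2025 (when the default notice is delivered) is August 3, 2025; July 31, 2025 is within that limit.
Step 4: the window is 18–47 days after July 31, 2025 (when the final cure demand is issued), so August 18, 2025 through September 16, 2025; done September 15, 2025, which is between those dates.
Step 5: the earliest permitted date is 15 days after September 15, 2025 (when the termination notice is served), i.e. September 30, 2025; October 1, 2025 is on or after that date.
Step 6: 45 days after October 1, 2025 (when the dispute is referred to mediation) is November 15, 2025; done October 2, 2025 — timely.
Step 7: 46 days after October 22, 2025 (end of the 20-day objection period, which began when the mediation statement is delivered on October 2, 2025) is December 7, 2025; completed November 28, 2025, before the deadline.

Yes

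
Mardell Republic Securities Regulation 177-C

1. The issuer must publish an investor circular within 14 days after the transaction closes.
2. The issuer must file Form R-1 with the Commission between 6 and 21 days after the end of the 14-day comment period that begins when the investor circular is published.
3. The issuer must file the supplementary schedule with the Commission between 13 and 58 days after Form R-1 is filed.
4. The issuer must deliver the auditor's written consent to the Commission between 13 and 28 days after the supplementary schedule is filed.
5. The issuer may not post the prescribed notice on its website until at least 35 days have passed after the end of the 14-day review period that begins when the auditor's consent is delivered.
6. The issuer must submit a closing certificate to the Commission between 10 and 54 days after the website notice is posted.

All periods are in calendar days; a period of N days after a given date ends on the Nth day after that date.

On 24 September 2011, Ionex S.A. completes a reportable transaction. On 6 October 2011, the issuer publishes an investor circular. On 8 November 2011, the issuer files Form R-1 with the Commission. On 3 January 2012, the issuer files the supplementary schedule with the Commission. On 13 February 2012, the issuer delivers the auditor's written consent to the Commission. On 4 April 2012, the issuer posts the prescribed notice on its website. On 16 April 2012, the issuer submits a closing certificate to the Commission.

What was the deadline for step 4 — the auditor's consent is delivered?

31 January 2012

Step 4 runs from 3 January 2012, when the supplementary schedule is filed. The window is 13–28 days after 3 January 2012; it closes on 31 January 2012.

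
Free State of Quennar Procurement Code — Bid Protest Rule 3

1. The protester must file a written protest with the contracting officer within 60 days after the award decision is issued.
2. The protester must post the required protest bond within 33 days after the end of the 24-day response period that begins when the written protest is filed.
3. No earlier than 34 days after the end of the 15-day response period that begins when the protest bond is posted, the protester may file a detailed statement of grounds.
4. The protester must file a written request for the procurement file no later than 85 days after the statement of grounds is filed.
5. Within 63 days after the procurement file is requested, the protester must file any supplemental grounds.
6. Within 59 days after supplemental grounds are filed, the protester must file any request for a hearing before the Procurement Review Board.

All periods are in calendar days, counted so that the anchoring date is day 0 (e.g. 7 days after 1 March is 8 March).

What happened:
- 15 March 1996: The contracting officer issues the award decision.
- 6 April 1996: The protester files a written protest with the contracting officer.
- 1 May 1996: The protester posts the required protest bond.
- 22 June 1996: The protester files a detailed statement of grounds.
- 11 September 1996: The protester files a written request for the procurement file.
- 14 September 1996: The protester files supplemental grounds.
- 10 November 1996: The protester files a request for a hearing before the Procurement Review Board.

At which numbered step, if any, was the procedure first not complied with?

None — every step was satisfied

Step 1 — counting 60 days from 15 March 1996 (when the award decision is issued) gives a deadline of 14 May 1996; done 6 April 1996 — timely.
Step 2 — counting 33 days from 30 April 1996 (end of the 24-day response period, which began when the written protest is filed on 6 April 1996) gives a deadline of 2 June 1996; 1 May 1996 is within that limit.
Step 3 — must wait 34 days from 16 May 1996 (end of the 15-day response period, which began when the protest bond is posted on 1 May 1996), so not before 19 June 1996; done 22 June 1996 — permitted.
Step 4 — counting 85 days from 22 June 1996 (when the statement of grounds is filed) gives a deadline of 15 September 1996; done 11 September 1996 — timely.
Step 5 — counting 63 days from 11 September 1996 (when the procurement file is requested) gives a deadline of 13 November 1996; done 14 September 1996 — timely.
Step 6 — counting 59 days from 14 September 1996 (when supplemental grounds are filed) gives a deadline of 12 November 1996; 10 November 1996 is within that limit.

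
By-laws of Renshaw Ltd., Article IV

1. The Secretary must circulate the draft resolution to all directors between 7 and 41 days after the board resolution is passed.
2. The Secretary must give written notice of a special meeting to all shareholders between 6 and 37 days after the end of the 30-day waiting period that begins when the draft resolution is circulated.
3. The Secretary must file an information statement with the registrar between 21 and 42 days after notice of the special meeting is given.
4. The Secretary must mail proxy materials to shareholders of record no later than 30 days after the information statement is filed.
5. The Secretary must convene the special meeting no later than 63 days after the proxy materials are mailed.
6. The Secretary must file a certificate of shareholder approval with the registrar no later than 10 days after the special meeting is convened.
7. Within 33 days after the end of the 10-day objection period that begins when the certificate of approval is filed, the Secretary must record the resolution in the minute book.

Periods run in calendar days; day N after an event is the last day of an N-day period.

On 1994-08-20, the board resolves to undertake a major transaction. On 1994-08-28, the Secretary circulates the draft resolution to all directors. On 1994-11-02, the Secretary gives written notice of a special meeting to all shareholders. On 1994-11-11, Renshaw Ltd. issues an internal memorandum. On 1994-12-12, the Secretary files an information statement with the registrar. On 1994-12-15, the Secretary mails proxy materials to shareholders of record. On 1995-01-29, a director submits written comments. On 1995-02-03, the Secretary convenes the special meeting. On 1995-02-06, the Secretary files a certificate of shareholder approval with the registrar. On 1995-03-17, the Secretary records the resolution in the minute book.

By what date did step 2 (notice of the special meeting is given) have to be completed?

1994-11-03

The draft resolution is circulated on 1994-08-28; the 30-day waiting period therefore ends 1994-09-27, and step 2 runs from that date. The window is 6–37 days after 1994-09-27; it closes on 1994-11-03.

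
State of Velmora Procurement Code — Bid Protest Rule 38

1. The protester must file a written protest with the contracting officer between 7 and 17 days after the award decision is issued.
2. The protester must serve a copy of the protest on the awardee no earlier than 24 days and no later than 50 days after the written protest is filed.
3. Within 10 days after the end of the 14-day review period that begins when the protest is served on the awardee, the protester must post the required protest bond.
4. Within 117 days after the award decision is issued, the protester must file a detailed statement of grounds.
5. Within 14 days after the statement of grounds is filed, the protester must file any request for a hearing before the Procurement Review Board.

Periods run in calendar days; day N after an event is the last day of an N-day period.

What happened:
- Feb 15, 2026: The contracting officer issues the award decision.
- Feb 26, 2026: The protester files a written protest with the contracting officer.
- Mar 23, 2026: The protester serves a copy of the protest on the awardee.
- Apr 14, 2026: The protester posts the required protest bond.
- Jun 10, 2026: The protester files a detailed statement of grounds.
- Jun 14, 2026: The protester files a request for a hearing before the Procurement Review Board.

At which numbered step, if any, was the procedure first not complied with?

None — every step was satisfied

(1) the permitted window runs from Feb 15, 2026 + 7 = Feb 22, 2026 to Feb 15, 2026 + 17 = Mar 4, 2026; done Feb 26, 2026 — within the window.
(2) the permitted window runs from Feb 26, 2026 + 24 = Mar 22, 2026 to Feb 26, 2026 + 50 = Apr 17, 2026; done Mar 23, 2026 — within the window.
(3) due by Apr 6, 2026 + 10 days = Apr 16, 2026; Apr 14, 2026 is within that limit.
(4) due by Feb 15, 2026 + 117 days = Jun 12, 2026; completed Jun 10, 2026, before the deadline.
(5) due by Jun 10, 2026 + 14 days = Jun 24, 2026; completed Jun 14, 2026, before the deadline.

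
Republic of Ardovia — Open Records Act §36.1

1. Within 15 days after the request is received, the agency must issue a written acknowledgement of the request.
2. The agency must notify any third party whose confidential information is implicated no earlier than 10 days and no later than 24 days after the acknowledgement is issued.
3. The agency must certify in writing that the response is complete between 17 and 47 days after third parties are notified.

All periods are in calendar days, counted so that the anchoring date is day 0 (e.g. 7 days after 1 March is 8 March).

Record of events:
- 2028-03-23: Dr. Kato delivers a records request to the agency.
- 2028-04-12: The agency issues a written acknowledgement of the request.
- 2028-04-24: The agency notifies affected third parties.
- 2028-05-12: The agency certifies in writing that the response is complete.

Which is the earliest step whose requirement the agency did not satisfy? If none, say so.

Step 1

Step 1: 15 days after 2028-03-23 (when the request is received) is 2028-04-07; done 2028-04-12 — 5 days late.
Later steps need not be reached.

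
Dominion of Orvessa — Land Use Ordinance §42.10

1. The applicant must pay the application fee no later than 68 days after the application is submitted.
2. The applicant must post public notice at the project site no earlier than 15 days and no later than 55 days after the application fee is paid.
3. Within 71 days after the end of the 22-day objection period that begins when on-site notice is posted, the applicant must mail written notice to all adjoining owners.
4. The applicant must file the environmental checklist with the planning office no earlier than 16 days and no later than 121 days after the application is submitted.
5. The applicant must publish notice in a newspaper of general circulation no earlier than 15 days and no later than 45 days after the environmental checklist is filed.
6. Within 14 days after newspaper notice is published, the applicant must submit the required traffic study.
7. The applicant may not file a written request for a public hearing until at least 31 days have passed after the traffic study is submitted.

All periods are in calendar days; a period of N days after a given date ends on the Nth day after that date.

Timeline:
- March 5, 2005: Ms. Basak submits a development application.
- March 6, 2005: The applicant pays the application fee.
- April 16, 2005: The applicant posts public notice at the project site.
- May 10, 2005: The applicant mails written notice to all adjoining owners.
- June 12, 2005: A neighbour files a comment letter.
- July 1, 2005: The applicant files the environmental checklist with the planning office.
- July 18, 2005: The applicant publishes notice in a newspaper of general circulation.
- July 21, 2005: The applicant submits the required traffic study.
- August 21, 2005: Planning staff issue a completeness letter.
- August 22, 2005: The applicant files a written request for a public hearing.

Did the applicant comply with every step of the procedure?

Yes

Step 1: 68 days after March 5, 2005 (when the application is submitted) is May 12, 2005; done March 6, 2005 — timely.
Step 2: the window is 15–55 days after March 6, 2005 (when the application fee is paid), so March 21, 2005 through April 30, 2005; done April 16, 2005, which is between those dates.
Step 3: 71 days after May 8, 2005 (end of the 22-day objection period, which began when on-site notice is posted on April 16, 2005) is July 18, 2005; May 10, 2005 is within that limit.
Step 4: the window is 16–121 days after March 5, 2005 (when the application is submitted), so March 21, 2005 through July 4, 2005; done July 1, 2005, which is between those dates.
Step 5: the window is 15–45 days after July 1, 2005 (when the environmental checklist is filed), so July 16, 2005 through August 15, 2005; July 18, 2005 falls inside that range.
Step 6: 14 days after July 18, 2005 (when newspaper notice is published) is August 1, 2005; done July 21, 2005 — timely.
Step 7: the earliest permitted date is 31 days after July 21, 2005 (when the traffic study is submitted), i.e. August 21, 2005; done August 22, 2005, after the minimum wait.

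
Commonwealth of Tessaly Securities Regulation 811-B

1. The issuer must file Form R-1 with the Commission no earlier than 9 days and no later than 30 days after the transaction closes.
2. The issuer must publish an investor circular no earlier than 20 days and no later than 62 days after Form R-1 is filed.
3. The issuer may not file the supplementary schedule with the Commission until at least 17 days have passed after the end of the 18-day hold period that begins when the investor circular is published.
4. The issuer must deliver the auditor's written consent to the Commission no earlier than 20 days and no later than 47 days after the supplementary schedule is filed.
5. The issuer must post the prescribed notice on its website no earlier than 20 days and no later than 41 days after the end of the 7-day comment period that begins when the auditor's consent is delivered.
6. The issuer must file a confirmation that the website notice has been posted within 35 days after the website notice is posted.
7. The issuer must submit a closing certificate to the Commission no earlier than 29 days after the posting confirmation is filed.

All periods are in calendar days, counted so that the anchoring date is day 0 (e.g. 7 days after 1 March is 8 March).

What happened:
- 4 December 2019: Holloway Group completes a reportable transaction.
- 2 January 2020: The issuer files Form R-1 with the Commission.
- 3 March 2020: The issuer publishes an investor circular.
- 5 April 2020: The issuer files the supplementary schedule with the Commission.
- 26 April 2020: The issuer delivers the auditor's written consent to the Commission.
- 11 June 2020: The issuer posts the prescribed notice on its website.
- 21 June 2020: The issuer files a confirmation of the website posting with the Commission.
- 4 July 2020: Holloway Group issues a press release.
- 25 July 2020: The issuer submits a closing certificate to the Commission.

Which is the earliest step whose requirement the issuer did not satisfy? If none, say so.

Step 1 — 9 and 30 days from 4 December 2019 (when the transaction closes) are 13 December 2019 and 3 January 2020 respectively; done 2 January 2020, which is between those dates.
Step 2 — 20 and 62 days from 2 January 2020 (when Form R-1 is filed) are 22 January 2020 and 4 March 2020 respectively; done 3 March 2020 — within the window.
Step 3 — must wait 17 days from 21 March 2020 (end of the 18-day hold period, which began when the investor circular is published on 3 March 2020), so not before 7 April 2020; done 5 April 2020 — 2 days too early.

Step 3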